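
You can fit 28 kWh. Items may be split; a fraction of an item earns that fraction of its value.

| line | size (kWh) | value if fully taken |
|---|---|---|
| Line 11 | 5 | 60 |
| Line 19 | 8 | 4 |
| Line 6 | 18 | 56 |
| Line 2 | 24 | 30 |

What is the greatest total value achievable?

Best value per unit of size first: Line 11 60/5≈12, Line 6 56/18≈3.11, Line 2 30/24≈1.25, Line 19 4/8≈0.5.
Take all of Line 11 (5 kWh, value 60) → 23 kWh left.
All 18 kWh of Line 6 fit (value 56) → 5 remain.
5 kWh left: a 5/24 share of Line 2 gives 30×5/24 = 6.25.
Total value = 122.25.

122.25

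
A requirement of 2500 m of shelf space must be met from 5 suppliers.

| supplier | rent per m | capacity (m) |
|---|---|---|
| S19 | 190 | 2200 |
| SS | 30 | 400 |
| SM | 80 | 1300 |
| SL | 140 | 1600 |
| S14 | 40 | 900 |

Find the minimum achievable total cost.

144000

Fill from the cheapest supplier first.
Take 400 from SS at 30 → need 2100 more.
Take 900 from S14 at 40 → need 1200 more.
SM (80): take the remaining 1200 → done.
SL, S19: unused.
Cost = 400×30 + 900×40 + 1200×80 = 144000.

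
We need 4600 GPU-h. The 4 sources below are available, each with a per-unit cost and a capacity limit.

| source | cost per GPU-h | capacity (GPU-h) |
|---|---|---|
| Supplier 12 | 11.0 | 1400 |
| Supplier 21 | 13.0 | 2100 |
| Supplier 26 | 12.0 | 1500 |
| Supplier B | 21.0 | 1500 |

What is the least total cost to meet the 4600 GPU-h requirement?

Cheapest first:
Supplier 12 at 11.0: take all 1400 GPU-h — 3200 still needed.
Supplier 26 at 12.0: take all 1500 GPU-h — 1700 still needed.
Supplier 21 (13.0): take the remaining 1700 — done.
Supplier B: unused.
Cost = 1400×11.0 + 1500×12.0 + 1700×13.0 = 55500.

55500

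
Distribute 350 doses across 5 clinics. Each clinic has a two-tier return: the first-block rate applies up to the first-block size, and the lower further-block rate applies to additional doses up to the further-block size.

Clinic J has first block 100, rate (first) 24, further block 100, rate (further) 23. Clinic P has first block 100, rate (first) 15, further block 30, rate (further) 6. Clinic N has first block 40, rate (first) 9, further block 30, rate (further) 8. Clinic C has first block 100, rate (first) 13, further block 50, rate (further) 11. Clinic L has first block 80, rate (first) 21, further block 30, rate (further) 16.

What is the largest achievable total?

7460

Treat each block as its own option and order by rate: Clinic J/first 24 > Clinic J/second 23 > Clinic L/first 21 > Clinic L/second 16 > Clinic P/first 15 > Clinic C/first 13 > Clinic C/second 11 > Clinic N/first 9 > Clinic N/second 8 > Clinic P/second 6.
Clinic J/first (24): +100 → 250 left.
Fill Clinic J second block (100 at 23) → 150 left.
Fill Clinic L first block (80 at 21) → 70 left.
Fill Clinic L second block (30 at 16) → 40 left.
Clinic P/first: +40 of 100 at 15; pool empty.
Total = 24×100 + 23×100 + 21×80 + 16×30 + 15×40 = 7460.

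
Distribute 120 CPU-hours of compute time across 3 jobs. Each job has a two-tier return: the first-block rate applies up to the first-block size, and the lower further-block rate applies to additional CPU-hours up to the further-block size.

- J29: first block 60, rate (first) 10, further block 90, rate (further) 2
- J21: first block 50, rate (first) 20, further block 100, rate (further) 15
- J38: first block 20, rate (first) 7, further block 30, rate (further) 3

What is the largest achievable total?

Treat each block as its own option and order by rate: J21/tier1 20 > J21/tier2 15 > J29/tier1 10 > J38/tier1 7 > J38/tier2 3 > J29/tier2 2.
J21 tier1 at 20: fill all 50 ; 70 left.
70 remain; put them into J21 tier2 at 15.
Total = 20×50 + 15×70 = 2050.

2050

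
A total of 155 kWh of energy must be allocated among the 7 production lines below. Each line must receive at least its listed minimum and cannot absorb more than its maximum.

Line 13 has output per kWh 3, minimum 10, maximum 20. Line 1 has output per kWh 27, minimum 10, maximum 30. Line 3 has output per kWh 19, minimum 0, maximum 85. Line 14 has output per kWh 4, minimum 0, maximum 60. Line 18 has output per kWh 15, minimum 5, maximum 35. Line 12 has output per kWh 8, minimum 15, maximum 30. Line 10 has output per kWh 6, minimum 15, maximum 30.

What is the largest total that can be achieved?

2645

Meeting every minimum uses 10+10+0+0+5+15+15 = 55 kWh, leaving 100.
Highest output per kWh first: Line 1 27 > Line 3 19 > Line 18 15 > Line 12 8 > Line 10 6 > Line 14 4 > Line 13 3.
Give Line 1 20 more to hit its cap of 30 — 80 left.
Line 3 has room for 85 more but only 80 remain, so it gets 80.
Total = 3×10 + 27×30 + 19×80 + 15×5 + 8×15 + 6×15 = 2645.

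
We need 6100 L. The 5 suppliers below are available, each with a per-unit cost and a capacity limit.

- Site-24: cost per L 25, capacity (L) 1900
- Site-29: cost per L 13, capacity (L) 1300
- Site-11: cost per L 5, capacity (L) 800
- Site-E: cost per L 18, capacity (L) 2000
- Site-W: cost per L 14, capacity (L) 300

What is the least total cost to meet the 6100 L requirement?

103600

Use suppliers in increasing cost order.
Site-11 at 5: take all 800 L — 5300 still needed.
Take 1300 from Site-29 at 13 — need 4000 more.
Site-W (14): use full 300 — 3700 L to go.
Take 2000 from Site-E at 18 — need 1700 more.
Site-24 (25): take the remaining 1700 — done.
Cost = 800×5 + 1300×13 + 300×14 + 2000×18 + 1700×25 = 103600.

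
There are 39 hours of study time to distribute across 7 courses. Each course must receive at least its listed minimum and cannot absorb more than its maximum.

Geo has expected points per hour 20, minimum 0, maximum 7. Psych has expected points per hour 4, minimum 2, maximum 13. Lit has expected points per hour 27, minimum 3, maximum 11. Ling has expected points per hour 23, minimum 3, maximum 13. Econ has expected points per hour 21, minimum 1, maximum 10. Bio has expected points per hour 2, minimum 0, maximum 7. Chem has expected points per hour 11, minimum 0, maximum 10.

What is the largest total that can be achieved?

874

Meeting every minimum uses 0+2+3+3+1+0+0 = 9 hours, leaving 30.
Rank by expected points per hour: Lit 27 > Ling 23 > Econ 21 > Geo 20 > Chem 11 > Psych 4 > Bio 2.
Give Lit 8 more to hit its cap of 11 — 22 left.
Give Ling 10 more to hit its cap of 13 — 12 left.
Econ takes 9 more to reach its cap of 10 — 3 left.
Geo has room for 7 more but only 3 remain, so it gets 3.
Total = 20×3 + 4×2 + 27×11 + 23×13 + 21×10 = 874.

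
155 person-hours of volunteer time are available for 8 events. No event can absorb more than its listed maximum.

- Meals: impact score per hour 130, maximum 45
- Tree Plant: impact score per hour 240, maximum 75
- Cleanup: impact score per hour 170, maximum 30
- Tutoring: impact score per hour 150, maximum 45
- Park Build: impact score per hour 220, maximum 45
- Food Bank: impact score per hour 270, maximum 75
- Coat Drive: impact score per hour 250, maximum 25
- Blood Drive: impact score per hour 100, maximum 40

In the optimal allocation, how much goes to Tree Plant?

55

Highest impact score per hour first: Food Bank 270 > Coat Drive 250 > Tree Plant 240 > Park Build 220 > Cleanup 170 > Tutoring 150 > Meals 130 > Blood Drive 100.
Food Bank takes 75 to reach its cap of 75 — 80 left.
Coat Drive: +25 to 25 (cap) — 55 left.
Tree Plant: +55 (room for 75) → 55. Pool exhausted.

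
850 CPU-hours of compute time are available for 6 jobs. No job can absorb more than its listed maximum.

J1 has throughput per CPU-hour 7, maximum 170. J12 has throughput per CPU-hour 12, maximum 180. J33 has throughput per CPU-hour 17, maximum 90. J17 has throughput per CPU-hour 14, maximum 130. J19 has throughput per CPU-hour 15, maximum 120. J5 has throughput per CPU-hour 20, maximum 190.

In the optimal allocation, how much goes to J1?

140

Order the jobs by throughput per CPU-hour: J5 20 > J33 17 > J19 15 > J17 14 > J12 12 > J1 7.
Give J5 190 to hit its cap of 190 ; 660 left.
Give J33 90 to hit its cap of 90 ; 570 left.
J19: +120 to 120 (cap) ; 450 left.
J17: +130 to 130 (cap) ; 320 left.
J12 takes 180 to reach its cap of 180 ; 140 left.
J1 has room for 170 but only 140 remain, so it gets 140.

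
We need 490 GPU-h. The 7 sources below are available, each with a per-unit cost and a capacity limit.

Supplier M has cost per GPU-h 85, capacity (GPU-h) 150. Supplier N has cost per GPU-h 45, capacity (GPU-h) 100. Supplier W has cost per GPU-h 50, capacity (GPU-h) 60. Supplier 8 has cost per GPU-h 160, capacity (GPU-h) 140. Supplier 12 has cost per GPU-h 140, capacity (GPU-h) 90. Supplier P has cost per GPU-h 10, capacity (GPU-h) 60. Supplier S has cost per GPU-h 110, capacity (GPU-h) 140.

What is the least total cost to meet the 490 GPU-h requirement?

34050

Cheapest first:
Supplier P at 10: take all 60 GPU-h ; 430 still needed.
Supplier N at 45: take all 100 GPU-h ; 330 still needed.
Supplier W at 50: take all 60 GPU-h ; 270 still needed.
Supplier M (85): use full 150 ; 120 GPU-h to go.
Take 120 from Supplier S at 110 to finish.
Supplier 12, Supplier 8: unused.
Cost = 60×10 + 100×45 + 60×50 + 150×85 + 120×110 = 34050.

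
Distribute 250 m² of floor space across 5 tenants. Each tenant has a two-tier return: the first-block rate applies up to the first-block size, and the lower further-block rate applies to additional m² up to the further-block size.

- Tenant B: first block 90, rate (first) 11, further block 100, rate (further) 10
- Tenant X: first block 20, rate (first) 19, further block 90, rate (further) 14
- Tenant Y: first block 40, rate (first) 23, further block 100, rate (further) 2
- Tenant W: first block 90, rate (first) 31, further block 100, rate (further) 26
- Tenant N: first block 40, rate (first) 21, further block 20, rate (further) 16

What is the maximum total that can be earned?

6730

Rank every tier by rate: Tenant W/tier1 31 > Tenant W/tier2 26 > Tenant Y/tier1 23 > Tenant N/tier1 21 > Tenant X/tier1 19 > Tenant N/tier2 16 > Tenant X/tier2 14 > Tenant B/tier1 11 > Tenant B/tier2 10 > Tenant Y/tier2 2.
Fill Tenant W tier1 block (90 at 31) ; 160 left.
Tenant W tier2 at 26: fill all 100 ; 60 left.
Tenant Y/tier1 (23): +40 ; 20 left.
Tenant N tier1 at 21: only 20 left, fill 20.
Total = 31×90 + 26×100 + 23×40 + 21×20 = 6730.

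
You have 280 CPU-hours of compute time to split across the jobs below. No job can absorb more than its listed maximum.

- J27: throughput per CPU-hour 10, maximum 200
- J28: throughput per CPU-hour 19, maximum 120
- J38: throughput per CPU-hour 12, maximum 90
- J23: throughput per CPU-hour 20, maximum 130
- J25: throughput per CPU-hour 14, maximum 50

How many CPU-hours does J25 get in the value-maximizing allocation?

30

Highest throughput per CPU-hour first: J23 20 > J28 19 > J25 14 > J38 12 > J27 10.
J23 takes 130 to reach its cap of 130 — 150 left.
J28 takes 120 to reach its cap of 120 — 30 left.
J25 has room for 50 but only 30 remain, so it gets 30.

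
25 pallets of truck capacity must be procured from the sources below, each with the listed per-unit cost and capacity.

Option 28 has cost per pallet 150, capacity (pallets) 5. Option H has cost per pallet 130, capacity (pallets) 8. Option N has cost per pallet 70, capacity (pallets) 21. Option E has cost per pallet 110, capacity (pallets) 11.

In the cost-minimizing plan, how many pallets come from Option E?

Fill from the cheapest source first.
Option N (70): use full 21 ; 4 pallets to go.
Option E (110): take the remaining 4 ; done.
Option H, Option 28: unused.

4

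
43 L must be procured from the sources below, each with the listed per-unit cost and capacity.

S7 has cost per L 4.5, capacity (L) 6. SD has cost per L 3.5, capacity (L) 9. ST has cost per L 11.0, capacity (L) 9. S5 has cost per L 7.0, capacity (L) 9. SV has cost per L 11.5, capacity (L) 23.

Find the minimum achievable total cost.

335.5

Cheapest first:
Take 9 from SD at 3.5 → need 34 more.
S7 (4.5): use full 6 → 28 L to go.
Take 9 from S5 at 7.0 → need 19 more.
ST at 11.0: take all 9 L → 10 still needed.
Take 10 from SV at 11.5 to finish.
Cost = 9×3.5 + 6×4.5 + 9×7.0 + 9×11.0 + 10×11.5 = 335.5.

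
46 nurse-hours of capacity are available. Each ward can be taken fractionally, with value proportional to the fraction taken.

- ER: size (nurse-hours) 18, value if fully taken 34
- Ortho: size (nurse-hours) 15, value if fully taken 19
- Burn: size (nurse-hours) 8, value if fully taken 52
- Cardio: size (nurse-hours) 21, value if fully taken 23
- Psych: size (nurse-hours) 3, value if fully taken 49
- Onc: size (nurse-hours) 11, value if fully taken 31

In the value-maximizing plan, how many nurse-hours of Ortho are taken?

Best value per unit of size first: Psych 49/3≈16.3, Burn 52/8≈6.5, Onc 31/11≈2.82, ER 34/18≈1.89, Ortho 19/15≈1.27, Cardio 23/21≈1.1.
Psych: take in full, 3 nurse-hours for value 49 ; 43 left.
All 8 nurse-hours of Burn fit (value 52) ; 35 remain.
All 11 nurse-hours of Onc fit (value 31) ; 24 remain.
All 18 nurse-hours of ER fit (value 34) ; 6 remain.
Only 6 nurse-hours remain; take 6/15 of Ortho for value 19×6/15 = 7.6.

6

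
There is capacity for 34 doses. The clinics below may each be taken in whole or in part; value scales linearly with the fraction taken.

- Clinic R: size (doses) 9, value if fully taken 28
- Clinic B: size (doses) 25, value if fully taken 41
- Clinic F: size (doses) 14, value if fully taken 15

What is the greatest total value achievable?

Sort by value density: Clinic R 28/9≈3.11, Clinic B 41/25≈1.64, Clinic F 15/14≈1.07.
Take all of Clinic R (9 doses, value 28) → 25 doses left.
All 25 doses of Clinic B fit (value 41) → 0 remain.
Total value = 69.

69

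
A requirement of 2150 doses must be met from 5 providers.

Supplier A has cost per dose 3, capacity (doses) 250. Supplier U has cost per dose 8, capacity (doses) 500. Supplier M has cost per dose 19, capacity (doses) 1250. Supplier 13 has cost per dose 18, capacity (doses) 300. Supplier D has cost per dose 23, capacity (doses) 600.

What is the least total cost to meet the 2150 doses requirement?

Cheapest first:
Supplier A (3): use full 250 ; 1900 doses to go.
Take 500 from Supplier U at 8 ; need 1400 more.
Take 300 from Supplier 13 at 18 ; need 1100 more.
Supplier M (19): take the remaining 1100 ; done.
Supplier D: unused.
Cost = 250×3 + 500×8 + 300×18 + 1100×19 = 31050.

31050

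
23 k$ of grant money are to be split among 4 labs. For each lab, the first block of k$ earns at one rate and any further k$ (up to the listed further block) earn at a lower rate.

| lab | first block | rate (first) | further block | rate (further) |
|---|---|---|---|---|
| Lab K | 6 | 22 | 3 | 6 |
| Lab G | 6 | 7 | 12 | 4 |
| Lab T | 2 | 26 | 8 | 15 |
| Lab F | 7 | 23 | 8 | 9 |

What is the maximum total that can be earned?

465

Rank every tier by rate: Lab T/first 26 > Lab F/first 23 > Lab K/first 22 > Lab T/second 15 > Lab F/second 9 > Lab G/first 7 > Lab K/second 6 > Lab G/second 4.
Fill Lab T first block (2 at 26) ; 21 left.
Fill Lab F first block (7 at 23) ; 14 left.
Lab K first at 22: fill all 6 ; 8 left.
Fill Lab T second block (8 at 15) ; 0 left.
Total = 26×2 + 23×7 + 22×6 + 15×8 = 465.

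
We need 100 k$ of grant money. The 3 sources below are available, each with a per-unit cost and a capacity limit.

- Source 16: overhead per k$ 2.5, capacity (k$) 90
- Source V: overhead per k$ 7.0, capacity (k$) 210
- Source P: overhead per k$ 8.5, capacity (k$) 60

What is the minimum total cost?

295

Cheapest first:
Take 90 from Source 16 at 2.5 → need 10 more.
Source V at 7.0: take 10 of its 210 → requirement met.
Source P: unused.
Cost = 90×2.5 + 10×7.0 = 295.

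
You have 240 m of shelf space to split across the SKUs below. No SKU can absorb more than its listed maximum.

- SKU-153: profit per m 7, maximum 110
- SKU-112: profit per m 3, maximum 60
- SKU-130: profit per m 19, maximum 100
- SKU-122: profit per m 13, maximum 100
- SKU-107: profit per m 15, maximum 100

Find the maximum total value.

3920

Highest profit per m first: SKU-130 19 > SKU-107 15 > SKU-122 13 > SKU-153 7 > SKU-112 3.
Give SKU-130 100 to hit its cap of 100 → 140 left.
Give SKU-107 100 to hit its cap of 100 → 40 left.
Only 40 left; SKU-122 takes them to reach 40.
Total = 19×100 + 13×40 + 15×100 = 3920.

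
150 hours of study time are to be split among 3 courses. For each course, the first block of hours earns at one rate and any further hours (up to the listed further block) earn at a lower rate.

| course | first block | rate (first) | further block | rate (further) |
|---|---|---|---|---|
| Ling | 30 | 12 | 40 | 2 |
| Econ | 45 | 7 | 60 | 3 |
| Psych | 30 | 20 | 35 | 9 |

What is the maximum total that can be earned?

Rank every tier by rate: Psych/first 20 > Ling/first 12 > Psych/second 9 > Econ/first 7 > Econ/second 3 > Ling/second 2.
Psych/first (20): +30 ; 120 left.
Fill Ling first block (30 at 12) ; 90 left.
Psych/second (9): +35 ; 55 left.
Econ first at 7: fill all 45 ; 10 left.
10 remain; put them into Econ second at 3.
Total = 20×30 + 12×30 + 9×35 + 7×45 + 3×10 = 1620.

1620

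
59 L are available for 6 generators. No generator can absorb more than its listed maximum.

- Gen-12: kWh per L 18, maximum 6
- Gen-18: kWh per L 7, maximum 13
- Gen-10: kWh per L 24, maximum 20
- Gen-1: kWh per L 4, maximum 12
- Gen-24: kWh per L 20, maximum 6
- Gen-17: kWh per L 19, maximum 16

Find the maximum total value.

Highest kWh per L first: Gen-10 24 > Gen-24 20 > Gen-17 19 > Gen-12 18 > Gen-18 7 > Gen-1 4.
Give Gen-10 20 to hit its cap of 20 — 39 left.
Gen-24: +6 to 6 (cap) — 33 left.
Gen-17: +16 to 16 (cap) — 17 left.
Give Gen-12 6 to hit its cap of 6 — 11 left.
Gen-18 has room for 13 but only 11 remain, so it gets 11.
Total = 18×6 + 7×11 + 24×20 + 20×6 + 19×16 = 1089.

1089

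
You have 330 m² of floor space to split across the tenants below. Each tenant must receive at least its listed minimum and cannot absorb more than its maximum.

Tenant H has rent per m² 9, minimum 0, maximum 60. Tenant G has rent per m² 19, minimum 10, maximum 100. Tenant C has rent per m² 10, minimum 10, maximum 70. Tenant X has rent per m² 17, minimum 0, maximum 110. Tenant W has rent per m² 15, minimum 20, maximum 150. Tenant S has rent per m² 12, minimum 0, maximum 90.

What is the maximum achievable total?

5520

Meeting every minimum uses 0+10+10+0+20+0 = 40 m², leaving 290.
Order the tenants by rent per m²: Tenant G 19 > Tenant X 17 > Tenant W 15 > Tenant S 12 > Tenant C 10 > Tenant H 9.
Give Tenant G 90 more to hit its cap of 100 → 200 left.
Tenant X takes 110 more to reach its cap of 110 → 90 left.
Tenant W has room for 130 more but only 90 remain, so it gets 110.
Total = 19×100 + 10×10 + 17×110 + 15×110 = 5520.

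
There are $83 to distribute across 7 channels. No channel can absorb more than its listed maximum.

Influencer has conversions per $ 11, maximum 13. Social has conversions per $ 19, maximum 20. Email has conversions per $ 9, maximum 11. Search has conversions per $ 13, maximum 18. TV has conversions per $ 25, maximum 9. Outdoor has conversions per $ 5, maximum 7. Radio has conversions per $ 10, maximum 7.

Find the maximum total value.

1176

Order the channels by conversions per $: TV 25 > Social 19 > Search 13 > Influencer 11 > Radio 10 > Email 9 > Outdoor 5.
TV takes 9 to reach its cap of 9 — 74 left.
Social: +20 to 20 (cap) — 54 left.
Search takes 18 to reach its cap of 18 — 36 left.
Influencer: +13 to 13 (cap) — 23 left.
Radio: +7 to 7 (cap) — 16 left.
Email: +11 to 11 (cap) — 5 left.
Outdoor: +5 (room for 7) → 5. Pool exhausted.
Total = 11×13 + 19×20 + 9×11 + 13×18 + 25×9 + 5×5 + 10×7 = 1176.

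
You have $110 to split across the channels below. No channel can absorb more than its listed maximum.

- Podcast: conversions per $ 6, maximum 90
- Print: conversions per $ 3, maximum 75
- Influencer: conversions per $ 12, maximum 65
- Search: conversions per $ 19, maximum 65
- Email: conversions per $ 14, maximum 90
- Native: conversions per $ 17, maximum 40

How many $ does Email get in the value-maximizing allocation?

5

Order the channels by conversions per $: Search 19 > Native 17 > Email 14 > Influencer 12 > Podcast 6 > Print 3.
Search takes 65 to reach its cap of 65 ; 45 left.
Native takes 40 to reach its cap of 40 ; 5 left.
Only 5 left; Email takes them to reach 5.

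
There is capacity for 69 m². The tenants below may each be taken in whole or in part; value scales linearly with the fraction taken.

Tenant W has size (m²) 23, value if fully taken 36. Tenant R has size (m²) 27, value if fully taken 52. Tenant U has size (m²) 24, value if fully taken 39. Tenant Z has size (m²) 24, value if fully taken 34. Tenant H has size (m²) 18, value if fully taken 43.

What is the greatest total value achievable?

Sort by value density: Tenant H 43/18≈2.39, Tenant R 52/27≈1.93, Tenant U 39/24≈1.62, Tenant W 36/23≈1.57, Tenant Z 34/24≈1.42.
Tenant H: take in full, 18 m² for value 43 → 51 left.
Take all of Tenant R (27 m², value 52) → 24 m² left.
Take all of Tenant U (24 m², value 39) → 0 m² left.
Total value = 134.

134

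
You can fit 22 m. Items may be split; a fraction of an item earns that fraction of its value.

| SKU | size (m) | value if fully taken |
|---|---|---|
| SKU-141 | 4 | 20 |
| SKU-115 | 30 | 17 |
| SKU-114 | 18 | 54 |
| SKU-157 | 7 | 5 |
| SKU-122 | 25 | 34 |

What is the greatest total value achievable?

74

Best value per unit of size first: SKU-141 20/4≈5, SKU-114 54/18≈3, SKU-122 34/25≈1.36, SKU-157 5/7≈0.714, SKU-115 17/30≈0.567.
All 4 m of SKU-141 fit (value 20) — 18 remain.
All 18 m of SKU-114 fit (value 54) — 0 remain.
Total value = 74.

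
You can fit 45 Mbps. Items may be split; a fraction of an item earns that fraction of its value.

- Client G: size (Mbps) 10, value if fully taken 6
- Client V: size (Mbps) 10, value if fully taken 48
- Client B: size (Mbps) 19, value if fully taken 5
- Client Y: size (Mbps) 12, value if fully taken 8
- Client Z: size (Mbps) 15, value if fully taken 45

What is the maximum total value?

Best value per unit of size first: Client V 48/10≈4.8, Client Z 45/15≈3, Client Y 8/12≈0.667, Client G 6/10≈0.6, Client B 5/19≈0.263.
Client V: take in full, 10 Mbps for value 48 — 35 left.
All 15 Mbps of Client Z fit (value 45) — 20 remain.
All 12 Mbps of Client Y fit (value 8) — 8 remain.
8 Mbps left: a 8/10 share of Client G gives 6×8/10 = 4.8.
Total value = 105.8.

105.8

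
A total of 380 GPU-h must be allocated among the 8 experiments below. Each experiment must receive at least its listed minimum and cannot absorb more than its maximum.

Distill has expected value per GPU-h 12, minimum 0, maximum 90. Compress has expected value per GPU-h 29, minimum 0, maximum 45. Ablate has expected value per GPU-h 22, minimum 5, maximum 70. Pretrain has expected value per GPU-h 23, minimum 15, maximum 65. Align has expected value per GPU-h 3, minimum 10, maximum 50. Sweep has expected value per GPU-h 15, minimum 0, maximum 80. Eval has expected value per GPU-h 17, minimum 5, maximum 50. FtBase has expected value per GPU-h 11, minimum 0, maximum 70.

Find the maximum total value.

7140

Meeting every minimum uses 0+0+5+15+10+0+5+0 = 35 GPU-h, leaving 345.
Highest expected value per GPU-h first: Compress 29 > Pretrain 23 > Ablate 22 > Eval 17 > Sweep 15 > Distill 12 > FtBase 11 > Align 3.
Compress: +45 to 45 (cap) — 300 left.
Give Pretrain 50 more to hit its cap of 65 — 250 left.
Give Ablate 65 more to hit its cap of 70 — 185 left.
Give Eval 45 more to hit its cap of 50 — 140 left.
Give Sweep 80 more to hit its cap of 80 — 60 left.
Distill: +60 (room for 90) → 60. Pool exhausted.
Total = 12×60 + 29×45 + 22×70 + 23×65 + 3×10 + 15×80 + 17×50 = 7140.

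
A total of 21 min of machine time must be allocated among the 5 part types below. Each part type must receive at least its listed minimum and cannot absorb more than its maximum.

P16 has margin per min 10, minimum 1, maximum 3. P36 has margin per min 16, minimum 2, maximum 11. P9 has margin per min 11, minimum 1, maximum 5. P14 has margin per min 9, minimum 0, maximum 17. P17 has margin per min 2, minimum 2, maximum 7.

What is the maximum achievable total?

265

Meeting every minimum uses 1+2+1+0+2 = 6 min, leaving 15.
Rank by margin per min: P36 16 > P9 11 > P16 10 > P14 9 > P17 2.
Give P36 9 more to hit its cap of 11 → 6 left.
Give P9 4 more to hit its cap of 5 → 2 left.
Give P16 2 more to hit its cap of 3 → 0 left.
Total = 10×3 + 16×11 + 11×5 + 2×2 = 265.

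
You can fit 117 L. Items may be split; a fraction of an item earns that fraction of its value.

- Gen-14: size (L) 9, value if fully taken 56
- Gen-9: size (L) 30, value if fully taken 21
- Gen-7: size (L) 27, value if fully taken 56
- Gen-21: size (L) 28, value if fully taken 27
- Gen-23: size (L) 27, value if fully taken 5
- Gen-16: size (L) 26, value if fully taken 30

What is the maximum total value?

Rank by value-to-size ratio: Gen-14 56/9≈6.22, Gen-7 56/27≈2.07, Gen-16 30/26≈1.15, Gen-21 27/28≈0.964, Gen-9 21/30≈0.7, Gen-23 5/27≈0.185.
Gen-14: take in full, 9 L for value 56 — 108 left.
Gen-7: take in full, 27 L for value 56 — 81 left.
Take all of Gen-16 (26 L, value 30) — 55 L left.
Take all of Gen-21 (28 L, value 27) — 27 L left.
27 L left: a 27/30 share of Gen-9 gives 21×27/30 = 18.9.
Total value = 187.9.

187.9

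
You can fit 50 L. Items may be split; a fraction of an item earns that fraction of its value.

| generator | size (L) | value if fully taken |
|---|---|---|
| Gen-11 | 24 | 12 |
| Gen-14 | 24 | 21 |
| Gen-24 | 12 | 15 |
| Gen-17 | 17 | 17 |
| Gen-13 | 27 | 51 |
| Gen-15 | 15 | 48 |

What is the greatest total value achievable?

109

Best value per unit of size first: Gen-15 48/15≈3.2, Gen-13 51/27≈1.89, Gen-24 15/12≈1.25, Gen-17 17/17≈1, Gen-14 21/24≈0.875, Gen-11 12/24≈0.5.
All 15 L of Gen-15 fit (value 48) → 35 remain.
Gen-13: take in full, 27 L for value 51 → 8 left.
Fill the last 8 L with part of Gen-24: 8/12 of it earns 10.
Total value = 109.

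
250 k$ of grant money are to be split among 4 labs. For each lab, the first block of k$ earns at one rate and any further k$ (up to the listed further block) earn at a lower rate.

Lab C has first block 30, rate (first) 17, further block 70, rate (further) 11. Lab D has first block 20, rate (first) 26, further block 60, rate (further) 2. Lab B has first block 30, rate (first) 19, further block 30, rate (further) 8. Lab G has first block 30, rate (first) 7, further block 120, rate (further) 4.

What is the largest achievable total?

2980

Treat each block as its own option and order by rate: Lab D/T1 26 > Lab B/T1 19 > Lab C/T1 17 > Lab C/T2 11 > Lab B/T2 8 > Lab G/T1 7 > Lab G/T2 4 > Lab D/T2 2.
Fill Lab D T1 block (20 at 26) — 230 left.
Fill Lab B T1 block (30 at 19) — 200 left.
Lab C/T1 (17): +30 — 170 left.
Fill Lab C T2 block (70 at 11) — 100 left.
Lab B T2 at 8: fill all 30 — 70 left.
Fill Lab G T1 block (30 at 7) — 40 left.
Lab G/T2: +40 of 120 at 4; pool empty.
Total = 26×20 + 19×30 + 17×30 + 11×70 + 8×30 + 7×30 + 4×40 = 2980.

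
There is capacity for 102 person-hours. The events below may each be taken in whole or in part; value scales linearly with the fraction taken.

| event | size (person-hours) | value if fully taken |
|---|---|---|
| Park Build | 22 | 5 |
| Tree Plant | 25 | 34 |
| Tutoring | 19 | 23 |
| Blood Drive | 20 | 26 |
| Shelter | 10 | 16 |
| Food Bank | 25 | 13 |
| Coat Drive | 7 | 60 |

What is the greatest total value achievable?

Rank by value-to-size ratio: Coat Drive 60/7≈8.57, Shelter 16/10≈1.6, Tree Plant 34/25≈1.36, Blood Drive 26/20≈1.3, Tutoring 23/19≈1.21, Food Bank 13/25≈0.52, Park Build 5/22≈0.227.
Coat Drive: take in full, 7 person-hours for value 60 ; 95 left.
Take all of Shelter (10 person-hours, value 16) ; 85 person-hours left.
All 25 person-hours of Tree Plant fit (value 34) ; 60 remain.
All 20 person-hours of Blood Drive fit (value 26) ; 40 remain.
Tutoring: take in full, 19 person-hours for value 23 ; 21 left.
Only 21 person-hours remain; take 21/25 of Food Bank for value 13×21/25 = 10.92.
Total value = 169.92.

169.92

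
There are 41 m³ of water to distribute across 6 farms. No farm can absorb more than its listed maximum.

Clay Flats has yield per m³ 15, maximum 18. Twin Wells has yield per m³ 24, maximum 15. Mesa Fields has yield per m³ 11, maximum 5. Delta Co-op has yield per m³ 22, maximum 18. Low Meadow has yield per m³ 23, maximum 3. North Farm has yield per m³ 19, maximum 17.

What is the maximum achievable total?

Highest yield per m³ first: Twin Wells 24 > Low Meadow 23 > Delta Co-op 22 > North Farm 19 > Clay Flats 15 > Mesa Fields 11.
Twin Wells: +15 to 15 (cap) — 26 left.
Low Meadow: +3 to 3 (cap) — 23 left.
Give Delta Co-op 18 to hit its cap of 18 — 5 left.
North Farm: +5 (room for 17) → 5. Pool exhausted.
Total = 24×15 + 22×18 + 23×3 + 19×5 = 920.

920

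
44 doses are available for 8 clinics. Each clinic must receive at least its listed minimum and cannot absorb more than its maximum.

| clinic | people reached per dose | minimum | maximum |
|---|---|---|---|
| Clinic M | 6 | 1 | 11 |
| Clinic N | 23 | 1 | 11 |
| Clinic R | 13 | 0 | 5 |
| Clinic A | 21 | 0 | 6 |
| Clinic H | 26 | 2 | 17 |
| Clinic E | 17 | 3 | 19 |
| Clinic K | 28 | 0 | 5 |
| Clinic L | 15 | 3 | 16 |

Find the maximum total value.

1021

Meeting every minimum uses 1+1+0+0+2+3+0+3 = 10 doses, leaving 34.
Order the clinics by people reached per dose: Clinic K 28 > Clinic H 26 > Clinic N 23 > Clinic A 21 > Clinic E 17 > Clinic L 15 > Clinic R 13 > Clinic M 6.
Clinic K takes 5 more to reach its cap of 5 — 29 left.
Clinic H takes 15 more to reach its cap of 17 — 14 left.
Clinic N takes 10 more to reach its cap of 11 — 4 left.
Only 4 left; Clinic A takes them to reach 4.
Total = 6×1 + 23×11 + 21×4 + 26×17 + 17×3 + 28×5 + 15×3 = 1021.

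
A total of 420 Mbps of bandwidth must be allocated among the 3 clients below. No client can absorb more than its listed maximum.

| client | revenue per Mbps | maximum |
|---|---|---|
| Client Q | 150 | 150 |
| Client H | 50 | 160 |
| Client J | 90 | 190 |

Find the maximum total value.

Highest revenue per Mbps first: Client Q 150 > Client J 90 > Client H 50.
Client Q: +150 to 150 (cap) → 270 left.
Client J takes 190 to reach its cap of 190 → 80 left.
Client H: +80 (room for 160) → 80. Pool exhausted.
Total = 150×150 + 50×80 + 90×190 = 43600.

43600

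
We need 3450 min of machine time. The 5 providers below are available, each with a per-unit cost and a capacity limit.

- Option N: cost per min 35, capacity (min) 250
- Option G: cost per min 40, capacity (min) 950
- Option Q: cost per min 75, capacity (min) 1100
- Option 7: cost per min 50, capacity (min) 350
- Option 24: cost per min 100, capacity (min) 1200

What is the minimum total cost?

226750

Cheapest first:
Option N at 35: take all 250 min → 3200 still needed.
Option G (40): use full 950 → 2250 min to go.
Option 7 at 50: take all 350 min → 1900 still needed.
Option Q at 75: take all 1100 min → 800 still needed.
Take 800 from Option 24 at 100 to finish.
Cost = 250×35 + 950×40 + 350×50 + 1100×75 + 800×100 = 226750.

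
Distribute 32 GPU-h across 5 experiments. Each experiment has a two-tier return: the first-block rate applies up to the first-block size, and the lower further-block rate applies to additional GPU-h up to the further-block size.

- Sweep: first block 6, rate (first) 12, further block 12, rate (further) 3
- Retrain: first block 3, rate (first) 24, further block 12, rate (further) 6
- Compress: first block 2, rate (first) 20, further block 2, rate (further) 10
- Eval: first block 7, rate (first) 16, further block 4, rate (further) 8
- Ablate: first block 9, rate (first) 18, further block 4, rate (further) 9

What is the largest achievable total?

Order all 10 blocks by rate: Retrain/tier1 24 > Compress/tier1 20 > Ablate/tier1 18 > Eval/tier1 16 > Sweep/tier1 12 > Compress/tier2 10 > Ablate/tier2 9 > Eval/tier2 8 > Retrain/tier2 6 > Sweep/tier2 3.
Retrain/tier1 (24): +3 — 29 left.
Compress tier1 at 20: fill all 2 — 27 left.
Ablate/tier1 (18): +9 — 18 left.
Eval/tier1 (16): +7 — 11 left.
Sweep/tier1 (12): +6 — 5 left.
Fill Compress tier2 block (2 at 10) — 3 left.
Ablate tier2 at 9: only 3 left, fill 3.
Total = 24×3 + 20×2 + 18×9 + 16×7 + 12×6 + 10×2 + 9×3 = 505.

505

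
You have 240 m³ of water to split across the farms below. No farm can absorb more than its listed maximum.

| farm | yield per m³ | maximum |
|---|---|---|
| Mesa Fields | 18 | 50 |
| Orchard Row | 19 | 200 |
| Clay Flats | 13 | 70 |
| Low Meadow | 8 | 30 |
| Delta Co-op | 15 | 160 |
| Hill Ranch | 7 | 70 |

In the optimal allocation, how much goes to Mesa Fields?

Order the farms by yield per m³: Orchard Row 19 > Mesa Fields 18 > Delta Co-op 15 > Clay Flats 13 > Low Meadow 8 > Hill Ranch 7.
Orchard Row takes 200 to reach its cap of 200 — 40 left.
Only 40 left; Mesa Fields takes them to reach 40.

40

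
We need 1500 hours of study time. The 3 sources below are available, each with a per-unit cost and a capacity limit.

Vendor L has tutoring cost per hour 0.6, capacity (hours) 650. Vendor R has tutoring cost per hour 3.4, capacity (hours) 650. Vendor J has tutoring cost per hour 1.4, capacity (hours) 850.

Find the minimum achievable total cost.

Fill from the cheapest source first.
Vendor L at 0.6: take all 650 hours → 850 still needed.
Vendor J at 1.4: take all 850 hours → 0 still needed.
Vendor R: unused.
Cost = 650×0.6 + 850×1.4 = 1580.

1580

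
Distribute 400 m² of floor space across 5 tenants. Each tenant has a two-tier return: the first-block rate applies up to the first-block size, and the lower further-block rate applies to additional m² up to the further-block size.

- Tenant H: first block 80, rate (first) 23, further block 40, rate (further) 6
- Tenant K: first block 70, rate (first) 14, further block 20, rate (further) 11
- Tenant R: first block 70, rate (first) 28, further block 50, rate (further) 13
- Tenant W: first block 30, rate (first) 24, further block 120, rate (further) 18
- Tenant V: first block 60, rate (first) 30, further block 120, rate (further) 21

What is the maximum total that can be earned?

9560

Rank every tier by rate: Tenant V/T1 30 > Tenant R/T1 28 > Tenant W/T1 24 > Tenant H/T1 23 > Tenant V/T2 21 > Tenant W/T2 18 > Tenant K/T1 14 > Tenant R/T2 13 > Tenant K/T2 11 > Tenant H/T2 6.
Tenant V T1 at 30: fill all 60 — 340 left.
Tenant R T1 at 28: fill all 70 — 270 left.
Fill Tenant W T1 block (30 at 24) — 240 left.
Tenant H/T1 (23): +80 — 160 left.
Tenant V/T2 (21): +120 — 40 left.
40 remain; put them into Tenant W T2 at 18.
Total = 30×60 + 28×70 + 24×30 + 23×80 + 21×120 + 18×40 = 9560.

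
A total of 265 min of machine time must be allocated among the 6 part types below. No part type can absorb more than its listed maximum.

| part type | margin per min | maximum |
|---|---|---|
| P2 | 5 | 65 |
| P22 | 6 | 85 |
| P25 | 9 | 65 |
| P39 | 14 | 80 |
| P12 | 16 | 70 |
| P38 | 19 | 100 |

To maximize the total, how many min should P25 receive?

Order the part types by margin per min: P38 19 > P12 16 > P39 14 > P25 9 > P22 6 > P2 5.
P38: +100 to 100 (cap) → 165 left.
Give P12 70 to hit its cap of 70 → 95 left.
P39: +80 to 80 (cap) → 15 left.
P25 has room for 65 but only 15 remain, so it gets 15.

15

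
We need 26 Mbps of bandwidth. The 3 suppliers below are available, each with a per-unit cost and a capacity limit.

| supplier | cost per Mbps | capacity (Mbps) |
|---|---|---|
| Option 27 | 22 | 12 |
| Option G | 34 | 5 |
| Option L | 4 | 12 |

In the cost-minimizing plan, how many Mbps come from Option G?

Fill from the cheapest supplier first.
Take 12 from Option L at 4 → need 14 more.
Option 27 at 22: take all 12 Mbps → 2 still needed.
Take 2 from Option G at 34 to finish.

2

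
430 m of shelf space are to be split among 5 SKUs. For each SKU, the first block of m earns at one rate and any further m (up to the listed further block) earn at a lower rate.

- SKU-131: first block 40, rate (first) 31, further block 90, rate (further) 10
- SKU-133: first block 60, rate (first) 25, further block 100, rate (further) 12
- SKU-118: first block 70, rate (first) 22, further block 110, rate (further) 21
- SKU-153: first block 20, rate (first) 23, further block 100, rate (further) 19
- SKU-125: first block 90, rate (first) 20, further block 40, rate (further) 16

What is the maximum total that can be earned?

9610

Treat each block as its own option and order by rate: SKU-131/T1 31 > SKU-133/T1 25 > SKU-153/T1 23 > SKU-118/T1 22 > SKU-118/T2 21 > SKU-125/T1 20 > SKU-153/T2 19 > SKU-125/T2 16 > SKU-133/T2 12 > SKU-131/T2 10.
Fill SKU-131 T1 block (40 at 31) — 390 left.
SKU-133/T1 (25): +60 — 330 left.
SKU-153/T1 (23): +20 — 310 left.
Fill SKU-118 T1 block (70 at 22) — 240 left.
SKU-118/T2 (21): +110 — 130 left.
SKU-125 T1 at 20: fill all 90 — 40 left.
40 remain; put them into SKU-153 T2 at 19.
Total = 31×40 + 25×60 + 23×20 + 22×70 + 21×110 + 20×90 + 19×40 = 9610.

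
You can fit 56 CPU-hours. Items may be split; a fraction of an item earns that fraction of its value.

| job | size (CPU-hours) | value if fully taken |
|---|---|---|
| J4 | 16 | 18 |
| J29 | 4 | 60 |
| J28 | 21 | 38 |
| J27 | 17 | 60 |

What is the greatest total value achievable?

Sort by value density: J29 60/4≈15, J27 60/17≈3.53, J28 38/21≈1.81, J4 18/16≈1.12.
Take all of J29 (4 CPU-hours, value 60) — 52 CPU-hours left.
J27: take in full, 17 CPU-hours for value 60 — 35 left.
Take all of J28 (21 CPU-hours, value 38) — 14 CPU-hours left.
Fill the last 14 CPU-hours with part of J4: 14/16 of it earns 15.75.
Total value = 173.75.

173.75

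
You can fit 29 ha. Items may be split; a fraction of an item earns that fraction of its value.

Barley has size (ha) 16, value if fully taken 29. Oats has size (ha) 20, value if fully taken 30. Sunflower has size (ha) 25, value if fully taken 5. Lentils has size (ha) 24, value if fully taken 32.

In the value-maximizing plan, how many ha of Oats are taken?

13

Sort by value density: Barley 29/16≈1.81, Oats 30/20≈1.5, Lentils 32/24≈1.33, Sunflower 5/25≈0.2.
Take all of Barley (16 ha, value 29) → 13 ha left.
Fill the last 13 ha with part of Oats: 13/20 of it earns 19.5.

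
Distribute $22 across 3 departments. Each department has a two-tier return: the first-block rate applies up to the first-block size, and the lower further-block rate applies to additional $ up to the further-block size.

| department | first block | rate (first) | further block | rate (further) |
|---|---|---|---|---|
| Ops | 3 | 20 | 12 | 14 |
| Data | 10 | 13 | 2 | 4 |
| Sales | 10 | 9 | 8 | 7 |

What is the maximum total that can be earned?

Order all 6 blocks by rate: Ops/tier1 20 > Ops/tier2 14 > Data/tier1 13 > Sales/tier1 9 > Sales/tier2 7 > Data/tier2 4.
Ops tier1 at 20: fill all 3 — 19 left.
Fill Ops tier2 block (12 at 14) — 7 left.
Data tier1 at 13: only 7 left, fill 7.
Total = 20×3 + 14×12 + 13×7 = 319.

319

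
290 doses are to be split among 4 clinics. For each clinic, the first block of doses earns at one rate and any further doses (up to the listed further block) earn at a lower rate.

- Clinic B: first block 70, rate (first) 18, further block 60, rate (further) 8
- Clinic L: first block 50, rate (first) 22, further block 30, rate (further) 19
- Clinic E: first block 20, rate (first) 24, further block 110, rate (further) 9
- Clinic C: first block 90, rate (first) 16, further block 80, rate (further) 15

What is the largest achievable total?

Treat each block as its own option and order by rate: Clinic E/tier1 24 > Clinic L/tier1 22 > Clinic L/tier2 19 > Clinic B/tier1 18 > Clinic C/tier1 16 > Clinic C/tier2 15 > Clinic E/tier2 9 > Clinic B/tier2 8.
Clinic E tier1 at 24: fill all 20 ; 270 left.
Fill Clinic L tier1 block (50 at 22) ; 220 left.
Clinic L/tier2 (19): +30 ; 190 left.
Clinic B/tier1 (18): +70 ; 120 left.
Clinic C/tier1 (16): +90 ; 30 left.
Clinic C tier2 at 15: only 30 left, fill 30.
Total = 24×20 + 22×50 + 19×30 + 18×70 + 16×90 + 15×30 = 5300.

5300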